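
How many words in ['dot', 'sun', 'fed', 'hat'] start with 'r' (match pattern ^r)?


Pattern ^r anchors to start of word. Check which words begin with 'r':
  'dot' -> no
  'sun' -> no
  'fed' -> no
  'hat' -> no
Matching words: []
Count: 0

0


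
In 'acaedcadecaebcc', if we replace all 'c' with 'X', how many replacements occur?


re.sub('c', 'X', text) replaces every occurrence of 'c' with 'X'.
Text: 'acaedcadecaebcc'
Scanning for 'c':
  pos 1: 'c' -> replacement #1
  pos 5: 'c' -> replacement #2
  pos 9: 'c' -> replacement #3
  pos 13: 'c' -> replacement #4
  pos 14: 'c' -> replacement #5
Total replacements: 5

5


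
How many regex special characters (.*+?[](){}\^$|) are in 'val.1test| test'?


Regex special characters are: . * + ? [ ] ( ) { } \ ^ $ |
Scanning 'val.1test| test':
  pos 3: '.' -> SPECIAL
  pos 9: '|' -> SPECIAL
Special chars found: ['.', '|']
Total: 2

2


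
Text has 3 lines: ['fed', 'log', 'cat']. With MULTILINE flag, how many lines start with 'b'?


With MULTILINE flag, ^ matches the start of each line.
Lines: ['fed', 'log', 'cat']
Checking which lines start with 'b':
  Line 1: 'fed' -> no
  Line 2: 'log' -> no
  Line 3: 'cat' -> no
Matching lines: []
Count: 0

0


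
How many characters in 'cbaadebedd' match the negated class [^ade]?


Negated class [^ade] matches any char NOT in {a, d, e}
Scanning 'cbaadebedd':
  pos 0: 'c' -> MATCH
  pos 1: 'b' -> MATCH
  pos 2: 'a' -> no (excluded)
  pos 3: 'a' -> no (excluded)
  pos 4: 'd' -> no (excluded)
  pos 5: 'e' -> no (excluded)
  pos 6: 'b' -> MATCH
  pos 7: 'e' -> no (excluded)
  pos 8: 'd' -> no (excluded)
  pos 9: 'd' -> no (excluded)
Total matches: 3

3


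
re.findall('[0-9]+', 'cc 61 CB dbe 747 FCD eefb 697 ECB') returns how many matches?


Pattern '[0-9]+' finds one or more digits.
Text: 'cc 61 CB dbe 747 FCD eefb 697 ECB'
Scanning for matches:
  Match 1: '61'
  Match 2: '747'
  Match 3: '697'
Total matches: 3

3


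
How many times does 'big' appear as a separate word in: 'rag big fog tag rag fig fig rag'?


Scanning each word for exact match 'big':
  Word 1: 'rag' -> no
  Word 2: 'big' -> MATCH
  Word 3: 'fog' -> no
  Word 4: 'tag' -> no
  Word 5: 'rag' -> no
  Word 6: 'fig' -> no
  Word 7: 'fig' -> no
  Word 8: 'rag' -> no
Total matches: 1

1


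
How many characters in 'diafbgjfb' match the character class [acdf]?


Character class [acdf] matches any of: {a, c, d, f}
Scanning string 'diafbgjfb' character by character:
  pos 0: 'd' -> MATCH
  pos 1: 'i' -> no
  pos 2: 'a' -> MATCH
  pos 3: 'f' -> MATCH
  pos 4: 'b' -> no
  pos 5: 'g' -> no
  pos 6: 'j' -> no
  pos 7: 'f' -> MATCH
  pos 8: 'b' -> no
Total matches: 4

4


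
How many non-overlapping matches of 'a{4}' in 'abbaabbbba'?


Pattern 'a{4}' matches exactly 4 consecutive a's (greedy, non-overlapping).
String: 'abbaabbbba'
Scanning for runs of a's:
  Run at pos 0: 'a' (length 1) -> 0 match(es)
  Run at pos 3: 'aa' (length 2) -> 0 match(es)
  Run at pos 9: 'a' (length 1) -> 0 match(es)
Matches found: []
Total: 0

0


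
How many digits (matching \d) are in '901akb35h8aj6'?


\d matches any digit 0-9.
Scanning '901akb35h8aj6':
  pos 0: '9' -> DIGIT
  pos 1: '0' -> DIGIT
  pos 2: '1' -> DIGIT
  pos 6: '3' -> DIGIT
  pos 7: '5' -> DIGIT
  pos 9: '8' -> DIGIT
  pos 12: '6' -> DIGIT
Digits found: ['9', '0', '1', '3', '5', '8', '6']
Total: 7

7


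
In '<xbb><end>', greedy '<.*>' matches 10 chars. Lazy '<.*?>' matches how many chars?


Greedy '<.*>' tries to match as MUCH as possible.
Lazy '<.*?>' tries to match as LITTLE as possible.

String: '<xbb><end>'
Greedy '<.*>' starts at first '<' and extends to the LAST '>': '<xbb><end>' (10 chars)
Lazy '<.*?>' starts at first '<' and stops at the FIRST '>': '<xbb>' (5 chars)

5


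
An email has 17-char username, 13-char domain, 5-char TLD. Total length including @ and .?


An email address has format: username@domain.tld
Username length: 17
'@' character: 1
Domain length: 13
'.' character: 1
TLD length: 5
Total = 17 + 1 + 13 + 1 + 5 = 37

37


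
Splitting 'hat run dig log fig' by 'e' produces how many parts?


Splitting by 'e' breaks the string at each occurrence of the separator.
Text: 'hat run dig log fig'
Parts after split:
  Part 1: 'hat run dig log fig'
Total parts: 1

1


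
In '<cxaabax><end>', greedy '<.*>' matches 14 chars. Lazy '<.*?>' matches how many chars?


Greedy '<.*>' tries to match as MUCH as possible.
Lazy '<.*?>' tries to match as LITTLE as possible.

String: '<cxaabax><end>'
Greedy '<.*>' starts at first '<' and extends to the LAST '>': '<cxaabax><end>' (14 chars)
Lazy '<.*?>' starts at first '<' and stops at the FIRST '>': '<cxaabax>' (9 chars)

9


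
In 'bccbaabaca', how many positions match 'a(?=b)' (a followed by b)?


Lookahead 'a(?=b)' matches 'a' only when followed by 'b'.
String: 'bccbaabaca'
Checking each position where char is 'a':
  pos 4: 'a' -> no (next='a')
  pos 5: 'a' -> MATCH (next='b')
  pos 7: 'a' -> no (next='c')
Matching positions: [5]
Count: 1

1


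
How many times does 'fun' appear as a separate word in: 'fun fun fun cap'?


Scanning each word for exact match 'fun':
  Word 1: 'fun' -> MATCH
  Word 2: 'fun' -> MATCH
  Word 3: 'fun' -> MATCH
  Word 4: 'cap' -> no
Total matches: 3

3


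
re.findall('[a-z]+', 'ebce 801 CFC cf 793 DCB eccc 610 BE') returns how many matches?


Pattern '[a-z]+' finds one or more lowercase letters.
Text: 'ebce 801 CFC cf 793 DCB eccc 610 BE'
Scanning for matches:
  Match 1: 'ebce'
  Match 2: 'cf'
  Match 3: 'eccc'
Total matches: 3

3


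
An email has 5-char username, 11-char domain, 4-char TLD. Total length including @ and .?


An email address has format: username@domain.tld
Username length: 5
'@' character: 1
Domain length: 11
'.' character: 1
TLD length: 4
Total = 5 + 1 + 11 + 1 + 4 = 22

22


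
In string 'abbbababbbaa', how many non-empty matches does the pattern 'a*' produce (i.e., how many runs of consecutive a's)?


Pattern 'a*' matches zero or more a's. We want non-empty runs of consecutive a's.
String: 'abbbababbbaa'
Walking through the string to find runs of a's:
  Run 1: positions 0-0 -> 'a'
  Run 2: positions 4-4 -> 'a'
  Run 3: positions 6-6 -> 'a'
  Run 4: positions 10-11 -> 'aa'
Non-empty runs found: ['a', 'a', 'a', 'aa']
Count: 4

4


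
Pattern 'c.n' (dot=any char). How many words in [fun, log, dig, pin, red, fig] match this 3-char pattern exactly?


Pattern 'c.n' means: starts with 'c', any single char, ends with 'n'.
Checking each word (must be exactly 3 chars):
  'fun' (len=3): no
  'log' (len=3): no
  'dig' (len=3): no
  'pin' (len=3): no
  'red' (len=3): no
  'fig' (len=3): no
Matching words: []
Total: 0

0


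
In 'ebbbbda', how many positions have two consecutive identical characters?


Looking for consecutive identical characters in 'ebbbbda':
  pos 0-1: 'e' vs 'b' -> different
  pos 1-2: 'b' vs 'b' -> MATCH ('bb')
  pos 2-3: 'b' vs 'b' -> MATCH ('bb')
  pos 3-4: 'b' vs 'b' -> MATCH ('bb')
  pos 4-5: 'b' vs 'd' -> different
  pos 5-6: 'd' vs 'a' -> different
Consecutive identical pairs: ['bb', 'bb', 'bb']
Count: 3

3


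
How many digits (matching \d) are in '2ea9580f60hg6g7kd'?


\d matches any digit 0-9.
Scanning '2ea9580f60hg6g7kd':
  pos 0: '2' -> DIGIT
  pos 3: '9' -> DIGIT
  pos 4: '5' -> DIGIT
  pos 5: '8' -> DIGIT
  pos 6: '0' -> DIGIT
  pos 8: '6' -> DIGIT
  pos 9: '0' -> DIGIT
  pos 12: '6' -> DIGIT
  pos 14: '7' -> DIGIT
Digits found: ['2', '9', '5', '8', '0', '6', '0', '6', '7']
Total: 9

9


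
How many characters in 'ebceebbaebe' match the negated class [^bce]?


Negated class [^bce] matches any char NOT in {b, c, e}
Scanning 'ebceebbaebe':
  pos 0: 'e' -> no (excluded)
  pos 1: 'b' -> no (excluded)
  pos 2: 'c' -> no (excluded)
  pos 3: 'e' -> no (excluded)
  pos 4: 'e' -> no (excluded)
  pos 5: 'b' -> no (excluded)
  pos 6: 'b' -> no (excluded)
  pos 7: 'a' -> MATCH
  pos 8: 'e' -> no (excluded)
  pos 9: 'b' -> no (excluded)
  pos 10: 'e' -> no (excluded)
Total matches: 1

1


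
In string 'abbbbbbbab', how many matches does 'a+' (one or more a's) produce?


Pattern 'a+' matches one or more consecutive a's.
String: 'abbbbbbbab'
Scanning for runs of a:
  Match 1: 'a' (length 1)
  Match 2: 'a' (length 1)
Total matches: 2

2


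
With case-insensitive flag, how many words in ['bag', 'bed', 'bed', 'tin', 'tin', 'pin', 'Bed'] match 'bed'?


Case-insensitive matching: compare each word's lowercase form to 'bed'.
  'bag' -> lower='bag' -> no
  'bed' -> lower='bed' -> MATCH
  'bed' -> lower='bed' -> MATCH
  'tin' -> lower='tin' -> no
  'tin' -> lower='tin' -> no
  'pin' -> lower='pin' -> no
  'Bed' -> lower='bed' -> MATCH
Matches: ['bed', 'bed', 'Bed']
Count: 3

3


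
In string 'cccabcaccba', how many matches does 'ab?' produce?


Pattern 'ab?' matches 'a' optionally followed by 'b'.
String: 'cccabcaccba'
Scanning left to right for 'a' then checking next char:
  Match 1: 'ab' (a followed by b)
  Match 2: 'a' (a not followed by b)
  Match 3: 'a' (a not followed by b)
Total matches: 3

3


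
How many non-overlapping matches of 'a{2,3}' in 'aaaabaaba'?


Pattern 'a{2,3}' matches between 2 and 3 consecutive a's (greedy).
String: 'aaaabaaba'
Finding runs of a's and applying greedy matching:
  Run at pos 0: 'aaaa' (length 4)
  Run at pos 5: 'aa' (length 2)
  Run at pos 8: 'a' (length 1)
Matches: ['aaa', 'aa']
Count: 2

2


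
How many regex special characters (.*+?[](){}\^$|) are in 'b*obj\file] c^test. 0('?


Regex special characters are: . * + ? [ ] ( ) { } \ ^ $ |
Scanning 'b*obj\file] c^test. 0(':
  pos 1: '*' -> SPECIAL
  pos 5: '\' -> SPECIAL
  pos 10: ']' -> SPECIAL
  pos 13: '^' -> SPECIAL
  pos 18: '.' -> SPECIAL
  pos 21: '(' -> SPECIAL
Special chars found: ['*', '\\', ']', '^', '.', '(']
Total: 6

6


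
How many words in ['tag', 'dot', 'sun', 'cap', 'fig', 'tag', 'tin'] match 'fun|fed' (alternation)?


Alternation 'fun|fed' matches either 'fun' or 'fed'.
Checking each word:
  'tag' -> no
  'dot' -> no
  'sun' -> no
  'cap' -> no
  'fig' -> no
  'tag' -> no
  'tin' -> no
Matches: []
Count: 0

0


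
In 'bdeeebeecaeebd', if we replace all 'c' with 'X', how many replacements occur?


re.sub('c', 'X', text) replaces every occurrence of 'c' with 'X'.
Text: 'bdeeebeecaeebd'
Scanning for 'c':
  pos 8: 'c' -> replacement #1
Total replacements: 1

1


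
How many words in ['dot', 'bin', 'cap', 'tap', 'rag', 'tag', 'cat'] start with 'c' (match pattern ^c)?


Pattern ^c anchors to start of word. Check which words begin with 'c':
  'dot' -> no
  'bin' -> no
  'cap' -> MATCH (starts with 'c')
  'tap' -> no
  'rag' -> no
  'tag' -> no
  'cat' -> MATCH (starts with 'c')
Matching words: ['cap', 'cat']
Count: 2

2


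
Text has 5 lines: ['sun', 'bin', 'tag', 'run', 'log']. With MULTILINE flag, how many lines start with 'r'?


With MULTILINE flag, ^ matches the start of each line.
Lines: ['sun', 'bin', 'tag', 'run', 'log']
Checking which lines start with 'r':
  Line 1: 'sun' -> no
  Line 2: 'bin' -> no
  Line 3: 'tag' -> no
  Line 4: 'run' -> MATCH
  Line 5: 'log' -> no
Matching lines: ['run']
Count: 1

1


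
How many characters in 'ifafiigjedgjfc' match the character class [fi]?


Character class [fi] matches any of: {f, i}
Scanning string 'ifafiigjedgjfc' character by character:
  pos 0: 'i' -> MATCH
  pos 1: 'f' -> MATCH
  pos 2: 'a' -> no
  pos 3: 'f' -> MATCH
  pos 4: 'i' -> MATCH
  pos 5: 'i' -> MATCH
  pos 6: 'g' -> no
  pos 7: 'j' -> no
  pos 8: 'e' -> no
  pos 9: 'd' -> no
  pos 10: 'g' -> no
  pos 11: 'j' -> no
  pos 12: 'f' -> MATCH
  pos 13: 'c' -> no
Total matches: 6

6


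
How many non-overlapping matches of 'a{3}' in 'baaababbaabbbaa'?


Pattern 'a{3}' matches exactly 3 consecutive a's (greedy, non-overlapping).
String: 'baaababbaabbbaa'
Scanning for runs of a's:
  Run at pos 1: 'aaa' (length 3) -> 1 match(es)
  Run at pos 5: 'a' (length 1) -> 0 match(es)
  Run at pos 8: 'aa' (length 2) -> 0 match(es)
  Run at pos 13: 'aa' (length 2) -> 0 match(es)
Matches found: ['aaa']
Total: 1

1


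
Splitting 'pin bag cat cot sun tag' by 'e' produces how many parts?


Splitting by 'e' breaks the string at each occurrence of the separator.
Text: 'pin bag cat cot sun tag'
Parts after split:
  Part 1: 'pin bag cat cot sun tag'
Total parts: 1

1


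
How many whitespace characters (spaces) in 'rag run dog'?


\s matches whitespace characters (spaces, tabs, etc.).
Text: 'rag run dog'
This text has 3 words separated by spaces.
Number of spaces = number of words - 1 = 3 - 1 = 2

2


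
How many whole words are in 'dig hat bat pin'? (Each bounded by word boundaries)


Word boundaries (\b) mark the start/end of each word.
Text: 'dig hat bat pin'
Splitting by whitespace:
  Word 1: 'dig'
  Word 2: 'hat'
  Word 3: 'bat'
  Word 4: 'pin'
Total whole words: 4

4


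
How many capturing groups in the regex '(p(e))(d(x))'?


To count capturing groups, count each '(' that starts a group.
Pattern: '(p(e))(d(x))'
Walking through the pattern:
  Position 0: '(' -> group #1
  Position 2: '(' -> group #2
  Position 6: '(' -> group #3
  Position 8: '(' -> group #4
Total capturing groups: 4

4


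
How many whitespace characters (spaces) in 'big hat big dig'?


\s matches whitespace characters (spaces, tabs, etc.).
Text: 'big hat big dig'
This text has 4 words separated by spaces.
Number of spaces = number of words - 1 = 4 - 1 = 3

3


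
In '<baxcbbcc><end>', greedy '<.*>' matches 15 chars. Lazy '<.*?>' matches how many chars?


Greedy '<.*>' tries to match as MUCH as possible.
Lazy '<.*?>' tries to match as LITTLE as possible.

String: '<baxcbbcc><end>'
Greedy '<.*>' starts at first '<' and extends to the LAST '>': '<baxcbbcc><end>' (15 chars)
Lazy '<.*?>' starts at first '<' and stops at the FIRST '>': '<baxcbbcc>' (10 chars)

10


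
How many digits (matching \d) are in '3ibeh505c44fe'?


\d matches any digit 0-9.
Scanning '3ibeh505c44fe':
  pos 0: '3' -> DIGIT
  pos 5: '5' -> DIGIT
  pos 6: '0' -> DIGIT
  pos 7: '5' -> DIGIT
  pos 9: '4' -> DIGIT
  pos 10: '4' -> DIGIT
Digits found: ['3', '5', '0', '5', '4', '4']
Total: 6

6


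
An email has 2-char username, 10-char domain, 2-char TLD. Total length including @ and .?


An email address has format: username@domain.tld
Username length: 2
'@' character: 1
Domain length: 10
'.' character: 1
TLD length: 2
Total = 2 + 1 + 10 + 1 + 2 = 16

16


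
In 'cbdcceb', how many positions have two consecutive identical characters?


Looking for consecutive identical characters in 'cbdcceb':
  pos 0-1: 'c' vs 'b' -> different
  pos 1-2: 'b' vs 'd' -> different
  pos 2-3: 'd' vs 'c' -> different
  pos 3-4: 'c' vs 'c' -> MATCH ('cc')
  pos 4-5: 'c' vs 'e' -> different
  pos 5-6: 'e' vs 'b' -> different
Consecutive identical pairs: ['cc']
Count: 1

1


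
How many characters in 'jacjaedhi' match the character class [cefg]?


Character class [cefg] matches any of: {c, e, f, g}
Scanning string 'jacjaedhi' character by character:
  pos 0: 'j' -> no
  pos 1: 'a' -> no
  pos 2: 'c' -> MATCH
  pos 3: 'j' -> no
  pos 4: 'a' -> no
  pos 5: 'e' -> MATCH
  pos 6: 'd' -> no
  pos 7: 'h' -> no
  pos 8: 'i' -> no
Total matches: 2

2


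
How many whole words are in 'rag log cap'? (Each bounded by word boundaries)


Word boundaries (\b) mark the start/end of each word.
Text: 'rag log cap'
Splitting by whitespace:
  Word 1: 'rag'
  Word 2: 'log'
  Word 3: 'cap'
Total whole words: 3

3


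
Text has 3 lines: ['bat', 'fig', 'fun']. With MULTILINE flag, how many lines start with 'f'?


With MULTILINE flag, ^ matches the start of each line.
Lines: ['bat', 'fig', 'fun']
Checking which lines start with 'f':
  Line 1: 'bat' -> no
  Line 2: 'fig' -> MATCH
  Line 3: 'fun' -> MATCH
Matching lines: ['fig', 'fun']
Count: 2

2


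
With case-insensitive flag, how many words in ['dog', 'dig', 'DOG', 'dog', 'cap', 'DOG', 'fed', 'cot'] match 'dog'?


Case-insensitive matching: compare each word's lowercase form to 'dog'.
  'dog' -> lower='dog' -> MATCH
  'dig' -> lower='dig' -> no
  'DOG' -> lower='dog' -> MATCH
  'dog' -> lower='dog' -> MATCH
  'cap' -> lower='cap' -> no
  'DOG' -> lower='dog' -> MATCH
  'fed' -> lower='fed' -> no
  'cot' -> lower='cot' -> no
Matches: ['dog', 'DOG', 'dog', 'DOG']
Count: 4

4


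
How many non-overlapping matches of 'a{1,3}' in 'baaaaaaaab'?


Pattern 'a{1,3}' matches between 1 and 3 consecutive a's (greedy).
String: 'baaaaaaaab'
Finding runs of a's and applying greedy matching:
  Run at pos 1: 'aaaaaaaa' (length 8)
Matches: ['aaa', 'aaa', 'aa']
Count: 3

3


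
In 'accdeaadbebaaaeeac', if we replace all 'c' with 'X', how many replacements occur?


re.sub('c', 'X', text) replaces every occurrence of 'c' with 'X'.
Text: 'accdeaadbebaaaeeac'
Scanning for 'c':
  pos 1: 'c' -> replacement #1
  pos 2: 'c' -> replacement #2
  pos 17: 'c' -> replacement #3
Total replacements: 3

3


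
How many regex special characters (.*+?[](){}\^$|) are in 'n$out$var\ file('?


Regex special characters are: . * + ? [ ] ( ) { } \ ^ $ |
Scanning 'n$out$var\ file(':
  pos 1: '$' -> SPECIAL
  pos 5: '$' -> SPECIAL
  pos 9: '\' -> SPECIAL
  pos 15: '(' -> SPECIAL
Special chars found: ['$', '$', '\\', '(']
Total: 4

4


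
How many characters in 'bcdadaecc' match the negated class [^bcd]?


Negated class [^bcd] matches any char NOT in {b, c, d}
Scanning 'bcdadaecc':
  pos 0: 'b' -> no (excluded)
  pos 1: 'c' -> no (excluded)
  pos 2: 'd' -> no (excluded)
  pos 3: 'a' -> MATCH
  pos 4: 'd' -> no (excluded)
  pos 5: 'a' -> MATCH
  pos 6: 'e' -> MATCH
  pos 7: 'c' -> no (excluded)
  pos 8: 'c' -> no (excluded)
Total matches: 3

3


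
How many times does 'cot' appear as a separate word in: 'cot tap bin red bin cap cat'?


Scanning each word for exact match 'cot':
  Word 1: 'cot' -> MATCH
  Word 2: 'tap' -> no
  Word 3: 'bin' -> no
  Word 4: 'red' -> no
  Word 5: 'bin' -> no
  Word 6: 'cap' -> no
  Word 7: 'cat' -> no
Total matches: 1

1


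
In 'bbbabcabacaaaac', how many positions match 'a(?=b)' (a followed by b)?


Lookahead 'a(?=b)' matches 'a' only when followed by 'b'.
String: 'bbbabcabacaaaac'
Checking each position where char is 'a':
  pos 3: 'a' -> MATCH (next='b')
  pos 6: 'a' -> MATCH (next='b')
  pos 8: 'a' -> no (next='c')
  pos 10: 'a' -> no (next='a')
  pos 11: 'a' -> no (next='a')
  pos 12: 'a' -> no (next='a')
  pos 13: 'a' -> no (next='c')
Matching positions: [3, 6]
Count: 2

2


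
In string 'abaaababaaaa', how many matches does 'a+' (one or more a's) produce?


Pattern 'a+' matches one or more consecutive a's.
String: 'abaaababaaaa'
Scanning for runs of a:
  Match 1: 'a' (length 1)
  Match 2: 'aaa' (length 3)
  Match 3: 'a' (length 1)
  Match 4: 'aaaa' (length 4)
Total matches: 4

4


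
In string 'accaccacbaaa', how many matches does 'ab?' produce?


Pattern 'ab?' matches 'a' optionally followed by 'b'.
String: 'accaccacbaaa'
Scanning left to right for 'a' then checking next char:
  Match 1: 'a' (a not followed by b)
  Match 2: 'a' (a not followed by b)
  Match 3: 'a' (a not followed by b)
  Match 4: 'a' (a not followed by b)
  Match 5: 'a' (a not followed by b)
  Match 6: 'a' (a not followed by b)
Total matches: 6

6


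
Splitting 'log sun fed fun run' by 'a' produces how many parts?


Splitting by 'a' breaks the string at each occurrence of the separator.
Text: 'log sun fed fun run'
Parts after split:
  Part 1: 'log sun fed fun run'
Total parts: 1

1


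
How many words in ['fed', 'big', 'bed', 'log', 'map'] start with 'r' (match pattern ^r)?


Pattern ^r anchors to start of word. Check which words begin with 'r':
  'fed' -> no
  'big' -> no
  'bed' -> no
  'log' -> no
  'map' -> no
Matching words: []
Count: 0

0


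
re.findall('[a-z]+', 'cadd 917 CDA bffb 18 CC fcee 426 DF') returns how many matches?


Pattern '[a-z]+' finds one or more lowercase letters.
Text: 'cadd 917 CDA bffb 18 CC fcee 426 DF'
Scanning for matches:
  Match 1: 'cadd'
  Match 2: 'bffb'
  Match 3: 'fcee'
Total matches: 3

3


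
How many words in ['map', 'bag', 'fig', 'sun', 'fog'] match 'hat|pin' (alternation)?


Alternation 'hat|pin' matches either 'hat' or 'pin'.
Checking each word:
  'map' -> no
  'bag' -> no
  'fig' -> no
  'sun' -> no
  'fog' -> no
Matches: []
Count: 0

0


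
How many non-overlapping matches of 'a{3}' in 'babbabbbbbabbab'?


Pattern 'a{3}' matches exactly 3 consecutive a's (greedy, non-overlapping).
String: 'babbabbbbbabbab'
Scanning for runs of a's:
  Run at pos 1: 'a' (length 1) -> 0 match(es)
  Run at pos 4: 'a' (length 1) -> 0 match(es)
  Run at pos 10: 'a' (length 1) -> 0 match(es)
  Run at pos 13: 'a' (length 1) -> 0 match(es)
Matches found: []
Total: 0

0


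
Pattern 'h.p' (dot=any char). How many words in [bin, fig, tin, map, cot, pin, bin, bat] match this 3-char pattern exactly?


Pattern 'h.p' means: starts with 'h', any single char, ends with 'p'.
Checking each word (must be exactly 3 chars):
  'bin' (len=3): no
  'fig' (len=3): no
  'tin' (len=3): no
  'map' (len=3): no
  'cot' (len=3): no
  'pin' (len=3): no
  'bin' (len=3): no
  'bat' (len=3): no
Matching words: []
Total: 0

0


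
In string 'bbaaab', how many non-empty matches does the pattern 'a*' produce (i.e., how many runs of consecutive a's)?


Pattern 'a*' matches zero or more a's. We want non-empty runs of consecutive a's.
String: 'bbaaab'
Walking through the string to find runs of a's:
  Run 1: positions 2-4 -> 'aaa'
Non-empty runs found: ['aaa']
Count: 1

1


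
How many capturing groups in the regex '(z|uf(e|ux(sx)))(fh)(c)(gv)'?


To count capturing groups, count each '(' that starts a group.
Pattern: '(z|uf(e|ux(sx)))(fh)(c)(gv)'
Walking through the pattern:
  Position 0: '(' -> group #1
  Position 5: '(' -> group #2
  Position 10: '(' -> group #3
  Position 16: '(' -> group #4
  Position 20: '(' -> group #5
  Position 23: '(' -> group #6
Total capturing groups: 6

6


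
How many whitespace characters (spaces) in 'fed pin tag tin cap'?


\s matches whitespace characters (spaces, tabs, etc.).
Text: 'fed pin tag tin cap'
This text has 5 words separated by spaces.
Number of spaces = number of words - 1 = 5 - 1 = 4

4


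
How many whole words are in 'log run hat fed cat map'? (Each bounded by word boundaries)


Word boundaries (\b) mark the start/end of each word.
Text: 'log run hat fed cat map'
Splitting by whitespace:
  Word 1: 'log'
  Word 2: 'run'
  Word 3: 'hat'
  Word 4: 'fed'
  Word 5: 'cat'
  Word 6: 'map'
Total whole words: 6

6


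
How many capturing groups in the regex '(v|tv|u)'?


To count capturing groups, count each '(' that starts a group.
Pattern: '(v|tv|u)'
Walking through the pattern:
  Position 0: '(' -> group #1
Total capturing groups: 1

1


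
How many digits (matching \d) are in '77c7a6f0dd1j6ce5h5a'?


\d matches any digit 0-9.
Scanning '77c7a6f0dd1j6ce5h5a':
  pos 0: '7' -> DIGIT
  pos 1: '7' -> DIGIT
  pos 3: '7' -> DIGIT
  pos 5: '6' -> DIGIT
  pos 7: '0' -> DIGIT
  pos 10: '1' -> DIGIT
  pos 12: '6' -> DIGIT
  pos 15: '5' -> DIGIT
  pos 17: '5' -> DIGIT
Digits found: ['7', '7', '7', '6', '0', '1', '6', '5', '5']
Total: 9

9


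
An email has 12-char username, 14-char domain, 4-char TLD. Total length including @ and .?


An email address has format: username@domain.tld
Username length: 12
'@' character: 1
Domain length: 14
'.' character: 1
TLD length: 4
Total = 12 + 1 + 14 + 1 + 4 = 32

32


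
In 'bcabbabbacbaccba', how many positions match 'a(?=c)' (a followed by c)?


Lookahead 'a(?=c)' matches 'a' only when followed by 'c'.
String: 'bcabbabbacbaccba'
Checking each position where char is 'a':
  pos 2: 'a' -> no (next='b')
  pos 5: 'a' -> no (next='b')
  pos 8: 'a' -> MATCH (next='c')
  pos 11: 'a' -> MATCH (next='c')
Matching positions: [8, 11]
Count: 2

2


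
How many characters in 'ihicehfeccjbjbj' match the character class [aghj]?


Character class [aghj] matches any of: {a, g, h, j}
Scanning string 'ihicehfeccjbjbj' character by character:
  pos 0: 'i' -> no
  pos 1: 'h' -> MATCH
  pos 2: 'i' -> no
  pos 3: 'c' -> no
  pos 4: 'e' -> no
  pos 5: 'h' -> MATCH
  pos 6: 'f' -> no
  pos 7: 'e' -> no
  pos 8: 'c' -> no
  pos 9: 'c' -> no
  pos 10: 'j' -> MATCH
  pos 11: 'b' -> no
  pos 12: 'j' -> MATCH
  pos 13: 'b' -> no
  pos 14: 'j' -> MATCH
Total matches: 5

5


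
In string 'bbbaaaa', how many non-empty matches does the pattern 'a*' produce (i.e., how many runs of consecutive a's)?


Pattern 'a*' matches zero or more a's. We want non-empty runs of consecutive a's.
String: 'bbbaaaa'
Walking through the string to find runs of a's:
  Run 1: positions 3-6 -> 'aaaa'
Non-empty runs found: ['aaaa']
Count: 1

1


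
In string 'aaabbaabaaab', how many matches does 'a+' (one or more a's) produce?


Pattern 'a+' matches one or more consecutive a's.
String: 'aaabbaabaaab'
Scanning for runs of a:
  Match 1: 'aaa' (length 3)
  Match 2: 'aa' (length 2)
  Match 3: 'aaa' (length 3)
Total matches: 3

3


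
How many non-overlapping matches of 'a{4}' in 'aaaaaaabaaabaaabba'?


Pattern 'a{4}' matches exactly 4 consecutive a's (greedy, non-overlapping).
String: 'aaaaaaabaaabaaabba'
Scanning for runs of a's:
  Run at pos 0: 'aaaaaaa' (length 7) -> 1 match(es)
  Run at pos 8: 'aaa' (length 3) -> 0 match(es)
  Run at pos 12: 'aaa' (length 3) -> 0 match(es)
  Run at pos 17: 'a' (length 1) -> 0 match(es)
Matches found: ['aaaa']
Total: 1

1


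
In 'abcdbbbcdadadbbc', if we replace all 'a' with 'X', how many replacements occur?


re.sub('a', 'X', text) replaces every occurrence of 'a' with 'X'.
Text: 'abcdbbbcdadadbbc'
Scanning for 'a':
  pos 0: 'a' -> replacement #1
  pos 9: 'a' -> replacement #2
  pos 11: 'a' -> replacement #3
Total replacements: 3

3


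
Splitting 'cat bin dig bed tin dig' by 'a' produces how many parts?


Splitting by 'a' breaks the string at each occurrence of the separator.
Text: 'cat bin dig bed tin dig'
Parts after split:
  Part 1: 'c'
  Part 2: 't bin dig bed tin dig'
Total parts: 2

2


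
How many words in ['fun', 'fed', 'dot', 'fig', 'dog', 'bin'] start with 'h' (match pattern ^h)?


Pattern ^h anchors to start of word. Check which words begin with 'h':
  'fun' -> no
  'fed' -> no
  'dot' -> no
  'fig' -> no
  'dog' -> no
  'bin' -> no
Matching words: []
Count: 0

0


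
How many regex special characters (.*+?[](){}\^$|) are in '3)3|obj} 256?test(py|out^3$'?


Regex special characters are: . * + ? [ ] ( ) { } \ ^ $ |
Scanning '3)3|obj} 256?test(py|out^3$':
  pos 1: ')' -> SPECIAL
  pos 3: '|' -> SPECIAL
  pos 7: '}' -> SPECIAL
  pos 12: '?' -> SPECIAL
  pos 17: '(' -> SPECIAL
  pos 20: '|' -> SPECIAL
  pos 24: '^' -> SPECIAL
  pos 26: '$' -> SPECIAL
Special chars found: [')', '|', '}', '?', '(', '|', '^', '$']
Total: 8

8


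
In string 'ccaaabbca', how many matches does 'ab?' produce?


Pattern 'ab?' matches 'a' optionally followed by 'b'.
String: 'ccaaabbca'
Scanning left to right for 'a' then checking next char:
  Match 1: 'a' (a not followed by b)
  Match 2: 'a' (a not followed by b)
  Match 3: 'ab' (a followed by b)
  Match 4: 'a' (a not followed by b)
Total matches: 4

4


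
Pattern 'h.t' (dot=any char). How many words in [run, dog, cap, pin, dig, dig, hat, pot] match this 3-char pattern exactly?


Pattern 'h.t' means: starts with 'h', any single char, ends with 't'.
Checking each word (must be exactly 3 chars):
  'run' (len=3): no
  'dog' (len=3): no
  'cap' (len=3): no
  'pin' (len=3): no
  'dig' (len=3): no
  'dig' (len=3): no
  'hat' (len=3): MATCH
  'pot' (len=3): no
Matching words: ['hat']
Total: 1

1


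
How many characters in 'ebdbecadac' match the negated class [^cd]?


Negated class [^cd] matches any char NOT in {c, d}
Scanning 'ebdbecadac':
  pos 0: 'e' -> MATCH
  pos 1: 'b' -> MATCH
  pos 2: 'd' -> no (excluded)
  pos 3: 'b' -> MATCH
  pos 4: 'e' -> MATCH
  pos 5: 'c' -> no (excluded)
  pos 6: 'a' -> MATCH
  pos 7: 'd' -> no (excluded)
  pos 8: 'a' -> MATCH
  pos 9: 'c' -> no (excluded)
Total matches: 6

6


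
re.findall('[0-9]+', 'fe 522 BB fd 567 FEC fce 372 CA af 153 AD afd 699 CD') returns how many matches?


Pattern '[0-9]+' finds one or more digits.
Text: 'fe 522 BB fd 567 FEC fce 372 CA af 153 AD afd 699 CD'
Scanning for matches:
  Match 1: '522'
  Match 2: '567'
  Match 3: '372'
  Match 4: '153'
  Match 5: '699'
Total matches: 5

5


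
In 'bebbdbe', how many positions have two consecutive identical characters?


Looking for consecutive identical characters in 'bebbdbe':
  pos 0-1: 'b' vs 'e' -> different
  pos 1-2: 'e' vs 'b' -> different
  pos 2-3: 'b' vs 'b' -> MATCH ('bb')
  pos 3-4: 'b' vs 'd' -> different
  pos 4-5: 'd' vs 'b' -> different
  pos 5-6: 'b' vs 'e' -> different
Consecutive identical pairs: ['bb']
Count: 1

1


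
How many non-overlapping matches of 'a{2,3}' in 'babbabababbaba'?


Pattern 'a{2,3}' matches between 2 and 3 consecutive a's (greedy).
String: 'babbabababbaba'
Finding runs of a's and applying greedy matching:
  Run at pos 1: 'a' (length 1)
  Run at pos 4: 'a' (length 1)
  Run at pos 6: 'a' (length 1)
  Run at pos 8: 'a' (length 1)
  Run at pos 11: 'a' (length 1)
  Run at pos 13: 'a' (length 1)
Matches: []
Count: 0

0


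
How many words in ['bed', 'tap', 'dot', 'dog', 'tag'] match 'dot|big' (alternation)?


Alternation 'dot|big' matches either 'dot' or 'big'.
Checking each word:
  'bed' -> no
  'tap' -> no
  'dot' -> MATCH
  'dog' -> no
  'tag' -> no
Matches: ['dot']
Count: 1

1


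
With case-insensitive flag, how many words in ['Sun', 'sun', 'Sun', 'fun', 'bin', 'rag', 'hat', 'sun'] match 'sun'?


Case-insensitive matching: compare each word's lowercase form to 'sun'.
  'Sun' -> lower='sun' -> MATCH
  'sun' -> lower='sun' -> MATCH
  'Sun' -> lower='sun' -> MATCH
  'fun' -> lower='fun' -> no
  'bin' -> lower='bin' -> no
  'rag' -> lower='rag' -> no
  'hat' -> lower='hat' -> no
  'sun' -> lower='sun' -> MATCH
Matches: ['Sun', 'sun', 'Sun', 'sun']
Count: 4

4


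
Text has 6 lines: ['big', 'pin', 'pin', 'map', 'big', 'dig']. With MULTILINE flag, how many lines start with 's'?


With MULTILINE flag, ^ matches the start of each line.
Lines: ['big', 'pin', 'pin', 'map', 'big', 'dig']
Checking which lines start with 's':
  Line 1: 'big' -> no
  Line 2: 'pin' -> no
  Line 3: 'pin' -> no
  Line 4: 'map' -> no
  Line 5: 'big' -> no
  Line 6: 'dig' -> no
Matching lines: []
Count: 0

0


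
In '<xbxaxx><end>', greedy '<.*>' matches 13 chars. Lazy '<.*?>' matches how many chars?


Greedy '<.*>' tries to match as MUCH as possible.
Lazy '<.*?>' tries to match as LITTLE as possible.

String: '<xbxaxx><end>'
Greedy '<.*>' starts at first '<' and extends to the LAST '>': '<xbxaxx><end>' (13 chars)
Lazy '<.*?>' starts at first '<' and stops at the FIRST '>': '<xbxaxx>' (8 chars)

8


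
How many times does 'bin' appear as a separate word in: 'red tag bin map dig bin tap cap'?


Scanning each word for exact match 'bin':
  Word 1: 'red' -> no
  Word 2: 'tag' -> no
  Word 3: 'bin' -> MATCH
  Word 4: 'map' -> no
  Word 5: 'dig' -> no
  Word 6: 'bin' -> MATCH
  Word 7: 'tap' -> no
  Word 8: 'cap' -> no
Total matches: 2

2


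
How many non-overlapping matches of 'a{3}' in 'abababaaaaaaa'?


Pattern 'a{3}' matches exactly 3 consecutive a's (greedy, non-overlapping).
String: 'abababaaaaaaa'
Scanning for runs of a's:
  Run at pos 0: 'a' (length 1) -> 0 match(es)
  Run at pos 2: 'a' (length 1) -> 0 match(es)
  Run at pos 4: 'a' (length 1) -> 0 match(es)
  Run at pos 6: 'aaaaaaa' (length 7) -> 2 match(es)
Matches found: ['aaa', 'aaa']
Total: 2

2


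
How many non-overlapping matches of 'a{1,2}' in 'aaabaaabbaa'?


Pattern 'a{1,2}' matches between 1 and 2 consecutive a's (greedy).
String: 'aaabaaabbaa'
Finding runs of a's and applying greedy matching:
  Run at pos 0: 'aaa' (length 3)
  Run at pos 4: 'aaa' (length 3)
  Run at pos 9: 'aa' (length 2)
Matches: ['aa', 'a', 'aa', 'a', 'aa']
Count: 5

5


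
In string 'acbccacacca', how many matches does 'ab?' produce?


Pattern 'ab?' matches 'a' optionally followed by 'b'.
String: 'acbccacacca'
Scanning left to right for 'a' then checking next char:
  Match 1: 'a' (a not followed by b)
  Match 2: 'a' (a not followed by b)
  Match 3: 'a' (a not followed by b)
  Match 4: 'a' (a not followed by b)
Total matches: 4

4


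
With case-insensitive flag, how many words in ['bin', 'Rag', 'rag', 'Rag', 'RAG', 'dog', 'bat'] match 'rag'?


Case-insensitive matching: compare each word's lowercase form to 'rag'.
  'bin' -> lower='bin' -> no
  'Rag' -> lower='rag' -> MATCH
  'rag' -> lower='rag' -> MATCH
  'Rag' -> lower='rag' -> MATCH
  'RAG' -> lower='rag' -> MATCH
  'dog' -> lower='dog' -> no
  'bat' -> lower='bat' -> no
Matches: ['Rag', 'rag', 'Rag', 'RAG']
Count: 4

4


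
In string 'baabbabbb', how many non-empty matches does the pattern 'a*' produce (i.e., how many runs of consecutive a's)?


Pattern 'a*' matches zero or more a's. We want non-empty runs of consecutive a's.
String: 'baabbabbb'
Walking through the string to find runs of a's:
  Run 1: positions 1-2 -> 'aa'
  Run 2: positions 5-5 -> 'a'
Non-empty runs found: ['aa', 'a']
Count: 2

2


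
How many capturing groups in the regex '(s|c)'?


To count capturing groups, count each '(' that starts a group.
Pattern: '(s|c)'
Walking through the pattern:
  Position 0: '(' -> group #1
Total capturing groups: 1

1


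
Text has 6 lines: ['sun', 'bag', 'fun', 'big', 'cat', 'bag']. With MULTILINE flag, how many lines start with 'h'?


With MULTILINE flag, ^ matches the start of each line.
Lines: ['sun', 'bag', 'fun', 'big', 'cat', 'bag']
Checking which lines start with 'h':
  Line 1: 'sun' -> no
  Line 2: 'bag' -> no
  Line 3: 'fun' -> no
  Line 4: 'big' -> no
  Line 5: 'cat' -> no
  Line 6: 'bag' -> no
Matching lines: []
Count: 0

0


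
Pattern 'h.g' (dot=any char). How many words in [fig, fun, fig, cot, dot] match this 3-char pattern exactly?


Pattern 'h.g' means: starts with 'h', any single char, ends with 'g'.
Checking each word (must be exactly 3 chars):
  'fig' (len=3): no
  'fun' (len=3): no
  'fig' (len=3): no
  'cot' (len=3): no
  'dot' (len=3): no
Matching words: []
Total: 0

0


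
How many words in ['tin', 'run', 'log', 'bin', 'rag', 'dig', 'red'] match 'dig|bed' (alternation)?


Alternation 'dig|bed' matches either 'dig' or 'bed'.
Checking each word:
  'tin' -> no
  'run' -> no
  'log' -> no
  'bin' -> no
  'rag' -> no
  'dig' -> MATCH
  'red' -> no
Matches: ['dig']
Count: 1

1


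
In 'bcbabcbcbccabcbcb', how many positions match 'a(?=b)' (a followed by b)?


Lookahead 'a(?=b)' matches 'a' only when followed by 'b'.
String: 'bcbabcbcbccabcbcb'
Checking each position where char is 'a':
  pos 3: 'a' -> MATCH (next='b')
  pos 11: 'a' -> MATCH (next='b')
Matching positions: [3, 11]
Count: 2

2


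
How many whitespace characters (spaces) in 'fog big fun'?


\s matches whitespace characters (spaces, tabs, etc.).
Text: 'fog big fun'
This text has 3 words separated by spaces.
Number of spaces = number of words - 1 = 3 - 1 = 2

2


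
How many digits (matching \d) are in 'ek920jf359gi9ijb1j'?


\d matches any digit 0-9.
Scanning 'ek920jf359gi9ijb1j':
  pos 2: '9' -> DIGIT
  pos 3: '2' -> DIGIT
  pos 4: '0' -> DIGIT
  pos 7: '3' -> DIGIT
  pos 8: '5' -> DIGIT
  pos 9: '9' -> DIGIT
  pos 12: '9' -> DIGIT
  pos 16: '1' -> DIGIT
Digits found: ['9', '2', '0', '3', '5', '9', '9', '1']
Total: 8

8


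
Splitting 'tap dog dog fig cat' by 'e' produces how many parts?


Splitting by 'e' breaks the string at each occurrence of the separator.
Text: 'tap dog dog fig cat'
Parts after split:
  Part 1: 'tap dog dog fig cat'
Total parts: 1

1


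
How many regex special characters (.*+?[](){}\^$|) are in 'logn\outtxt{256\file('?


Regex special characters are: . * + ? [ ] ( ) { } \ ^ $ |
Scanning 'logn\outtxt{256\file(':
  pos 4: '\' -> SPECIAL
  pos 11: '{' -> SPECIAL
  pos 15: '\' -> SPECIAL
  pos 20: '(' -> SPECIAL
Special chars found: ['\\', '{', '\\', '(']
Total: 4

4


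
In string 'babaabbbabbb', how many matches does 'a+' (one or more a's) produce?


Pattern 'a+' matches one or more consecutive a's.
String: 'babaabbbabbb'
Scanning for runs of a:
  Match 1: 'a' (length 1)
  Match 2: 'aa' (length 2)
  Match 3: 'a' (length 1)
Total matches: 3

3


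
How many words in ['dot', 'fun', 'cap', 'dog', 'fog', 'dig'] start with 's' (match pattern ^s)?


Pattern ^s anchors to start of word. Check which words begin with 's':
  'dot' -> no
  'fun' -> no
  'cap' -> no
  'dog' -> no
  'fog' -> no
  'dig' -> no
Matching words: []
Count: 0

0


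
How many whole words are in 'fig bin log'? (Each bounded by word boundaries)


Word boundaries (\b) mark the start/end of each word.
Text: 'fig bin log'
Splitting by whitespace:
  Word 1: 'fig'
  Word 2: 'bin'
  Word 3: 'log'
Total whole words: 3

3


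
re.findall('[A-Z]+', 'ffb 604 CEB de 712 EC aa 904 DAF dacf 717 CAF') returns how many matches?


Pattern '[A-Z]+' finds one or more uppercase letters.
Text: 'ffb 604 CEB de 712 EC aa 904 DAF dacf 717 CAF'
Scanning for matches:
  Match 1: 'CEB'
  Match 2: 'EC'
  Match 3: 'DAF'
  Match 4: 'CAF'
Total matches: 4

4


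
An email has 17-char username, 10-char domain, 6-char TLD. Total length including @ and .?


An email address has format: username@domain.tld
Username length: 17
'@' character: 1
Domain length: 10
'.' character: 1
TLD length: 6
Total = 17 + 1 + 10 + 1 + 6 = 35

35


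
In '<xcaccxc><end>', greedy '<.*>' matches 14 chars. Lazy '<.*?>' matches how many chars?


Greedy '<.*>' tries to match as MUCH as possible.
Lazy '<.*?>' tries to match as LITTLE as possible.

String: '<xcaccxc><end>'
Greedy '<.*>' starts at first '<' and extends to the LAST '>': '<xcaccxc><end>' (14 chars)
Lazy '<.*?>' starts at first '<' and stops at the FIRST '>': '<xcaccxc>' (9 chars)

9


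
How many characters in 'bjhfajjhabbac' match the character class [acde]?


Character class [acde] matches any of: {a, c, d, e}
Scanning string 'bjhfajjhabbac' character by character:
  pos 0: 'b' -> no
  pos 1: 'j' -> no
  pos 2: 'h' -> no
  pos 3: 'f' -> no
  pos 4: 'a' -> MATCH
  pos 5: 'j' -> no
  pos 6: 'j' -> no
  pos 7: 'h' -> no
  pos 8: 'a' -> MATCH
  pos 9: 'b' -> no
  pos 10: 'b' -> no
  pos 11: 'a' -> MATCH
  pos 12: 'c' -> MATCH
Total matches: 4

4


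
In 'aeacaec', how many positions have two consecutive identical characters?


Looking for consecutive identical characters in 'aeacaec':
  pos 0-1: 'a' vs 'e' -> different
  pos 1-2: 'e' vs 'a' -> different
  pos 2-3: 'a' vs 'c' -> different
  pos 3-4: 'c' vs 'a' -> different
  pos 4-5: 'a' vs 'e' -> different
  pos 5-6: 'e' vs 'c' -> different
Consecutive identical pairs: []
Count: 0

0


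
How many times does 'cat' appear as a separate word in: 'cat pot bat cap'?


Scanning each word for exact match 'cat':
  Word 1: 'cat' -> MATCH
  Word 2: 'pot' -> no
  Word 3: 'bat' -> no
  Word 4: 'cap' -> no
Total matches: 1

1


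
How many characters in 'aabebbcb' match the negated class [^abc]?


Negated class [^abc] matches any char NOT in {a, b, c}
Scanning 'aabebbcb':
  pos 0: 'a' -> no (excluded)
  pos 1: 'a' -> no (excluded)
  pos 2: 'b' -> no (excluded)
  pos 3: 'e' -> MATCH
  pos 4: 'b' -> no (excluded)
  pos 5: 'b' -> no (excluded)
  pos 6: 'c' -> no (excluded)
  pos 7: 'b' -> no (excluded)
Total matches: 1

1


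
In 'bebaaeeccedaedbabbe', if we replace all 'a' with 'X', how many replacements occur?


re.sub('a', 'X', text) replaces every occurrence of 'a' with 'X'.
Text: 'bebaaeeccedaedbabbe'
Scanning for 'a':
  pos 3: 'a' -> replacement #1
  pos 4: 'a' -> replacement #2
  pos 11: 'a' -> replacement #3
  pos 15: 'a' -> replacement #4
Total replacements: 4

4


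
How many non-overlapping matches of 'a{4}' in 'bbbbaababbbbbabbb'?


Pattern 'a{4}' matches exactly 4 consecutive a's (greedy, non-overlapping).
String: 'bbbbaababbbbbabbb'
Scanning for runs of a's:
  Run at pos 4: 'aa' (length 2) -> 0 match(es)
  Run at pos 7: 'a' (length 1) -> 0 match(es)
  Run at pos 13: 'a' (length 1) -> 0 match(es)
Matches found: []
Total: 0

0
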